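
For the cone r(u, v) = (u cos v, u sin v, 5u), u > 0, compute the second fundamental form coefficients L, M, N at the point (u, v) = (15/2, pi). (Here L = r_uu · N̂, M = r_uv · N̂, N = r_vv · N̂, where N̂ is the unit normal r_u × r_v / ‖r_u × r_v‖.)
L = 0;  M = 0;  N = 75*sqrt(26)/52

Compute the unit normal N̂(u, v) = (-5*sqrt(26)*u*cos(v)/(26*Abs(u)), -5*sqrt(26)*u*sin(v)/(26*Abs(u)), sqrt(26)*u/(26*Abs(u))), and the second partials r_uu, r_uv, r_vv. Take dot products:
  L(u, v) = r_uu · N̂ = 0,
  M(u, v) = r_uv · N̂ = 0,
  N(u, v) = r_vv · N̂ = 5*sqrt(26)*u^2/(26*Abs(u)).
Evaluating at (u, v) = (15/2, pi):
  L = 0, M = 0, N = 75*sqrt(26)/52.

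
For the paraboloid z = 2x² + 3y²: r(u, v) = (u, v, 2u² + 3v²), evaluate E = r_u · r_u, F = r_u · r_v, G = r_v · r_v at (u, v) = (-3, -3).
E = 145;  F = 216;  G = 325

Partials: r_u = (1, 0, 4*u), r_v = (0, 1, 6*v). As functions of (u, v):
  E = r_u · r_u = 16*u^2 + 1,
  F = r_u · r_v = 24*u*v,
  G = r_v · r_v = 36*v^2 + 1.
Evaluating at (u, v) = (-3, -3): E = 145, F = 216, G = 325.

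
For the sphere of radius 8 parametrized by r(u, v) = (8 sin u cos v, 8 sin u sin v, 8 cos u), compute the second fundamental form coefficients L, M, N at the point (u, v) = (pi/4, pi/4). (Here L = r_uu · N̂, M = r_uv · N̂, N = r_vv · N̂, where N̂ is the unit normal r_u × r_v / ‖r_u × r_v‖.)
L = -8;  M = 0;  N = -4

Compute the unit normal N̂(u, v) = (sin(u)^2*cos(v)/Abs(sin(u)), sin(u)^2*sin(v)/Abs(sin(u)), sin(2*u)/(2*Abs(sin(u)))), and the second partials r_uu, r_uv, r_vv. Take dot products:
  L(u, v) = r_uu · N̂ = -8*sin(u)/Abs(sin(u)),
  M(u, v) = r_uv · N̂ = 0,
  N(u, v) = r_vv · N̂ = -8*sin(u)^3/Abs(sin(u)).
Evaluating at (u, v) = (pi/4, pi/4):
  L = -8, M = 0, N = -4.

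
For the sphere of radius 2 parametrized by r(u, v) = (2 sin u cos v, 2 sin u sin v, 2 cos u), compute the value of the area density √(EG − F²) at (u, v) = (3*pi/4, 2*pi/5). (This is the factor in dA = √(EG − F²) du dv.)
√(EG − F²)|_{(3*pi/4, 2*pi/5)} = 2*sqrt(2)

E = 4, F = 0, G = 4*sin(u)^2, so EG − F² = 16*sin(u)^2. Taking the positive square root: √(EG − F²) = 4*Abs(sin(u)). At (u, v) = (3*pi/4, 2*pi/5): 2*sqrt(2).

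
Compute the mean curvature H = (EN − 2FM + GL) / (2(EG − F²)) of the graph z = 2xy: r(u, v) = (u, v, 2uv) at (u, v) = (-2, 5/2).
H = 10*sqrt(42)/441

With E = 4*v^2 + 1, F = 4*u*v, G = 4*u^2 + 1, L = 0, M = 2/sqrt(4*u^2 + 4*v^2 + 1), N = 0, assemble
  H = (EN − 2FM + GL) / (2(EG − F²)) = -8*u*v/(4*u^2 + 4*v^2 + 1)^(3/2).
At (u, v) = (-2, 5/2): H = 10*sqrt(42)/441.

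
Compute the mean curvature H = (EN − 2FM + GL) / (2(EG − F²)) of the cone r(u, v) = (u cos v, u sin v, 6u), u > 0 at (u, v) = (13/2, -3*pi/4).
H = 6*sqrt(37)/481

With E = 37, F = 0, G = u^2, L = 0, M = 0, N = 6*sqrt(37)*u^2/(37*Abs(u)), assemble
  H = (EN − 2FM + GL) / (2(EG − F²)) = 3*sqrt(37)/(37*Abs(u)).
At (u, v) = (13/2, -3*pi/4): H = 6*sqrt(37)/481.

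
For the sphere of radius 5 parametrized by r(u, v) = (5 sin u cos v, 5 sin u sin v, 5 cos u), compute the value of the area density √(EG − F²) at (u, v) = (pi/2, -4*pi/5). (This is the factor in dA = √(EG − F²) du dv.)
√(EG − F²)|_{(pi/2, -4*pi/5)} = 25

E = 25, F = 0, G = 25*sin(u)^2, so EG − F² = 625*sin(u)^2. Taking the positive square root: √(EG − F²) = 25*Abs(sin(u)). At (u, v) = (pi/2, -4*pi/5): 25.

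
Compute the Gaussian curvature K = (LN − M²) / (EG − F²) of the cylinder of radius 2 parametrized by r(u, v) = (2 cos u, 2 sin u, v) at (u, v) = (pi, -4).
K = 0

Coefficients of the first fundamental form: E = 4, F = 0, G = 1.
Coefficients of the second fundamental form: L = -2, M = 0, N = 0.
Assemble K = (LN − M²)/(EG − F²) = 0. At (u, v) = (pi, -4): K = 0.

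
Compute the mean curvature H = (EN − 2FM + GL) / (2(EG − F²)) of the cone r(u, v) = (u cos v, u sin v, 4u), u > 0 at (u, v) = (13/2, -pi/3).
H = 4*sqrt(17)/221

With E = 17, F = 0, G = u^2, L = 0, M = 0, N = 4*sqrt(17)*u^2/(17*Abs(u)), assemble
  H = (EN − 2FM + GL) / (2(EG − F²)) = 2*sqrt(17)/(17*Abs(u)).
At (u, v) = (13/2, -pi/3): H = 4*sqrt(17)/221.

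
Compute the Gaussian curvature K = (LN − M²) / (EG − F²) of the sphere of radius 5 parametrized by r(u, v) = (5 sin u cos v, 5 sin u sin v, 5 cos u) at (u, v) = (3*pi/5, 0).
K = 1/25

Coefficients of the first fundamental form: E = 25, F = 0, G = 25*sin(u)^2.
Coefficients of the second fundamental form: L = -5*sin(u)/Abs(sin(u)), M = 0, N = -5*sin(u)^3/Abs(sin(u)).
Assemble K = (LN − M²)/(EG − F²) = 1/25. At (u, v) = (3*pi/5, 0): K = 1/25.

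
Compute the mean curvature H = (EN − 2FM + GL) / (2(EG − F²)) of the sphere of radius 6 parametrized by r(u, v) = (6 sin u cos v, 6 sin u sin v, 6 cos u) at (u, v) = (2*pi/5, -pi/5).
H = -1/6

With E = 36, F = 0, G = 36*sin(u)^2, L = -6*sin(u)/Abs(sin(u)), M = 0, N = -6*sin(u)^3/Abs(sin(u)), assemble
  H = (EN − 2FM + GL) / (2(EG − F²)) = -sin(u)/(6*Abs(sin(u))).
At (u, v) = (2*pi/5, -pi/5): H = -1/6.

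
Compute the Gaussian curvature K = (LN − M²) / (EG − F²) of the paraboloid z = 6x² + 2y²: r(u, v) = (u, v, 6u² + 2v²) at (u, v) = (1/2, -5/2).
K = 48/18769

Coefficients of the first fundamental form: E = 144*u^2 + 1, F = 48*u*v, G = 16*v^2 + 1.
Coefficients of the second fundamental form: L = 12/sqrt(144*u^2 + 16*v^2 + 1), M = 0, N = 4/sqrt(144*u^2 + 16*v^2 + 1).
Assemble K = (LN − M²)/(EG − F²) = 48/(20736*u^4 + 4608*u^2*v^2 + 288*u^2 + 256*v^4 + 32*v^2 + 1). At (u, v) = (1/2, -5/2): K = 48/18769.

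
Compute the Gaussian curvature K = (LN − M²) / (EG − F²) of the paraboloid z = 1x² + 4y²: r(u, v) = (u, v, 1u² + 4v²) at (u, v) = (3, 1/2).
K = 16/2809

Coefficients of the first fundamental form: E = 4*u^2 + 1, F = 16*u*v, G = 64*v^2 + 1.
Coefficients of the second fundamental form: L = 2/sqrt(4*u^2 + 64*v^2 + 1), M = 0, N = 8/sqrt(4*u^2 + 64*v^2 + 1).
Assemble K = (LN − M²)/(EG − F²) = 16/(16*u^4 + 512*u^2*v^2 + 8*u^2 + 4096*v^4 + 128*v^2 + 1). At (u, v) = (3, 1/2): K = 16/2809.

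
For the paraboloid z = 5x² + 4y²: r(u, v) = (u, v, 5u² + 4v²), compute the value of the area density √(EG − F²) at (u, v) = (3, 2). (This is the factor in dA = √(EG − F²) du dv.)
√(EG − F²)|_{(3, 2)} = sqrt(1157)

E = 100*u^2 + 1, F = 80*u*v, G = 64*v^2 + 1, so EG − F² = 100*u^2 + 64*v^2 + 1. Taking the positive square root: √(EG − F²) = sqrt(100*u^2 + 64*v^2 + 1). At (u, v) = (3, 2): sqrt(1157).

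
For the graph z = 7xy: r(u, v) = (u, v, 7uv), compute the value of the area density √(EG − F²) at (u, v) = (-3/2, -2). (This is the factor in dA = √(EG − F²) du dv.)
√(EG − F²)|_{(-3/2, -2)} = sqrt(1229)/2

E = 49*v^2 + 1, F = 49*u*v, G = 49*u^2 + 1, so EG − F² = 49*u^2 + 49*v^2 + 1. Taking the positive square root: √(EG − F²) = sqrt(49*u^2 + 49*v^2 + 1). At (u, v) = (-3/2, -2): sqrt(1229)/2.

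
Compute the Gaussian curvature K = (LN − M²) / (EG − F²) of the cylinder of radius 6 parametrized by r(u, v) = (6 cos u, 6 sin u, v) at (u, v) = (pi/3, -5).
K = 0

Coefficients of the first fundamental form: E = 36, F = 0, G = 1.
Coefficients of the second fundamental form: L = -6, M = 0, N = 0.
Assemble K = (LN − M²)/(EG − F²) = 0. At (u, v) = (pi/3, -5): K = 0.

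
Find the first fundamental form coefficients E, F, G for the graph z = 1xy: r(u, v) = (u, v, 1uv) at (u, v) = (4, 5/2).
E = 29/4;  F = 10;  G = 17

Partials: r_u = (1, 0, v), r_v = (0, 1, u). As functions of (u, v):
  E = r_u · r_u = v^2 + 1,
  F = r_u · r_v = u*v,
  G = r_v · r_v = u^2 + 1.
Evaluating at (u, v) = (4, 5/2): E = 29/4, F = 10, G = 17.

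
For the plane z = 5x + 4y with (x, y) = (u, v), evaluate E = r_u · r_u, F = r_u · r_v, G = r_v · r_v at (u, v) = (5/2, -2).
E = 26;  F = 20;  G = 17

Partials: r_u = (1, 0, 5), r_v = (0, 1, 4). As functions of (u, v):
  E = r_u · r_u = 26,
  F = r_u · r_v = 20,
  G = r_v · r_v = 17.
Evaluating at (u, v) = (5/2, -2): E = 26, F = 20, G = 17.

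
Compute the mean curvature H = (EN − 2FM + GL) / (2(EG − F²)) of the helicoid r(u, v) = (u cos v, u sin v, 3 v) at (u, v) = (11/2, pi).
H = 0

With E = 1, F = 0, G = u^2 + 9, L = 0, M = -3/sqrt(u^2 + 9), N = 0, assemble
  H = (EN − 2FM + GL) / (2(EG − F²)) = 0.
At (u, v) = (11/2, pi): H = 0.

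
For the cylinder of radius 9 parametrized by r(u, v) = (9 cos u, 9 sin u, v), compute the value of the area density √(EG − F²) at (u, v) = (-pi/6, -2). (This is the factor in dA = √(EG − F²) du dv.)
√(EG − F²)|_{(-pi/6, -2)} = 9

E = 81, F = 0, G = 1, so EG − F² = 81. Taking the positive square root: √(EG − F²) = 9. At (u, v) = (-pi/6, -2): 9.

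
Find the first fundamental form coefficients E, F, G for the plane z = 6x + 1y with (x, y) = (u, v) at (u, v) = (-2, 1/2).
E = 37;  F = 6;  G = 2

Partials: r_u = (1, 0, 6), r_v = (0, 1, 1). As functions of (u, v):
  E = r_u · r_u = 37,
  F = r_u · r_v = 6,
  G = r_v · r_v = 2.
Evaluating at (u, v) = (-2, 1/2): E = 37, F = 6, G = 2.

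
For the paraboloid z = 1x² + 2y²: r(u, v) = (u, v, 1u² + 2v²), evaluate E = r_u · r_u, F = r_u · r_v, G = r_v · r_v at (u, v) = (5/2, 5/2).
E = 26;  F = 50;  G = 101

Partials: r_u = (1, 0, 2*u), r_v = (0, 1, 4*v). As functions of (u, v):
  E = r_u · r_u = 4*u^2 + 1,
  F = r_u · r_v = 8*u*v,
  G = r_v · r_v = 16*v^2 + 1.
Evaluating at (u, v) = (5/2, 5/2): E = 26, F = 50, G = 101.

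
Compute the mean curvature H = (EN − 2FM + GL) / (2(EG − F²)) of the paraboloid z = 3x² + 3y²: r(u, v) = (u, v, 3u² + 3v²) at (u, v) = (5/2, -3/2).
H = 924*sqrt(307)/94249

With E = 36*u^2 + 1, F = 36*u*v, G = 36*v^2 + 1, L = 6/sqrt(36*u^2 + 36*v^2 + 1), M = 0, N = 6/sqrt(36*u^2 + 36*v^2 + 1), assemble
  H = (EN − 2FM + GL) / (2(EG − F²)) = 6*(18*u^2 + 18*v^2 + 1)/(36*u^2 + 36*v^2 + 1)^(3/2).
At (u, v) = (5/2, -3/2): H = 924*sqrt(307)/94249.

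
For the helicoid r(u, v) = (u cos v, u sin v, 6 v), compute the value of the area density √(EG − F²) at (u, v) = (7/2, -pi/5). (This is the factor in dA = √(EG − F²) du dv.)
√(EG − F²)|_{(7/2, -pi/5)} = sqrt(193)/2

E = 1, F = 0, G = u^2 + 36, so EG − F² = u^2 + 36. Taking the positive square root: √(EG − F²) = sqrt(u^2 + 36). At (u, v) = (7/2, -pi/5): sqrt(193)/2.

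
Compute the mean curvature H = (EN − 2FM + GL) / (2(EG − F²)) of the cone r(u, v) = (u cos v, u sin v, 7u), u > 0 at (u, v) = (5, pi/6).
H = 7*sqrt(2)/100

With E = 50, F = 0, G = u^2, L = 0, M = 0, N = 7*sqrt(2)*u^2/(10*Abs(u)), assemble
  H = (EN − 2FM + GL) / (2(EG − F²)) = 7*sqrt(2)/(20*Abs(u)).
At (u, v) = (5, pi/6): H = 7*sqrt(2)/100.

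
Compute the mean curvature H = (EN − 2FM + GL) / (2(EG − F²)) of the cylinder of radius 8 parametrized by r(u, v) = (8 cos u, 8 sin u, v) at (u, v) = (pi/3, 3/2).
H = -1/16

With E = 64, F = 0, G = 1, L = -8, M = 0, N = 0, assemble
  H = (EN − 2FM + GL) / (2(EG − F²)) = -1/16.
At (u, v) = (pi/3, 3/2): H = -1/16.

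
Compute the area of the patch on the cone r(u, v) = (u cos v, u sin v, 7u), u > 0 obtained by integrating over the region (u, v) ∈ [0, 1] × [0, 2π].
Area = 5*sqrt(2)*pi

Area = ∫∫ √(EG − F²) du dv with √(EG − F²) = 5*sqrt(2)*Abs(u). Integrating over [0, 1] × [0, 2π] gives 5*sqrt(2)*pi.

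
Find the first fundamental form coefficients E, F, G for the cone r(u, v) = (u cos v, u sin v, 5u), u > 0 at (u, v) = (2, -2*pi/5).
E = 26;  F = 0;  G = 4

Partials: r_u = (cos(v), sin(v), 5), r_v = (-u*sin(v), u*cos(v), 0). As functions of (u, v):
  E = r_u · r_u = 26,
  F = r_u · r_v = 0,
  G = r_v · r_v = u^2.
Evaluating at (u, v) = (2, -2*pi/5): E = 26, F = 0, G = 4.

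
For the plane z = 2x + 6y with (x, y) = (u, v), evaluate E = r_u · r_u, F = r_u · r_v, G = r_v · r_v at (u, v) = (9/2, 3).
E = 5;  F = 12;  G = 37

Partials: r_u = (1, 0, 2), r_v = (0, 1, 6). As functions of (u, v):
  E = r_u · r_u = 5,
  F = r_u · r_v = 12,
  G = r_v · r_v = 37.
Evaluating at (u, v) = (9/2, 3): E = 5, F = 12, G = 37.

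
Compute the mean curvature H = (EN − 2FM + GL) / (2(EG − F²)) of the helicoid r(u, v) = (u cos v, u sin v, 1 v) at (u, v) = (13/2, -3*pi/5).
H = 0

With E = 1, F = 0, G = u^2 + 1, L = 0, M = -1/sqrt(u^2 + 1), N = 0, assemble
  H = (EN − 2FM + GL) / (2(EG − F²)) = 0.
At (u, v) = (13/2, -3*pi/5): H = 0.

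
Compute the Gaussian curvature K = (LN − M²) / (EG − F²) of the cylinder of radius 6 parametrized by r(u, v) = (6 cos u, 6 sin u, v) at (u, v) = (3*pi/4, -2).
K = 0

Coefficients of the first fundamental form: E = 36, F = 0, G = 1.
Coefficients of the second fundamental form: L = -6, M = 0, N = 0.
Assemble K = (LN − M²)/(EG − F²) = 0. At (u, v) = (3*pi/4, -2): K = 0.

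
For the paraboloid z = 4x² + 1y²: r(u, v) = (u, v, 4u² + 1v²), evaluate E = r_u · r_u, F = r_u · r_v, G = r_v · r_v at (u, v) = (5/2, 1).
E = 401;  F = 40;  G = 5

Partials: r_u = (1, 0, 8*u), r_v = (0, 1, 2*v). As functions of (u, v):
  E = r_u · r_u = 64*u^2 + 1,
  F = r_u · r_v = 16*u*v,
  G = r_v · r_v = 4*v^2 + 1.
Evaluating at (u, v) = (5/2, 1): E = 401, F = 40, G = 5.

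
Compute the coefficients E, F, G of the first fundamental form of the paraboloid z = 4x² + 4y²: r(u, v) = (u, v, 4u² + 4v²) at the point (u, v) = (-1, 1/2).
E = 65;  F = -32;  G = 17

Partials: r_u = (1, 0, 8*u), r_v = (0, 1, 8*v). As functions of (u, v):
  E = r_u · r_u = 64*u^2 + 1,
  F = r_u · r_v = 64*u*v,
  G = r_v · r_v = 64*v^2 + 1.
Evaluating at (u, v) = (-1, 1/2): E = 65, F = -32, G = 17.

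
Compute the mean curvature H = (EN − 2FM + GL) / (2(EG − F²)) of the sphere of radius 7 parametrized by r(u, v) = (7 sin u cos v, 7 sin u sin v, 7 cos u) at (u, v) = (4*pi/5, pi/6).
H = -1/7

With E = 49, F = 0, G = 49*sin(u)^2, L = -7*sin(u)/Abs(sin(u)), M = 0, N = -7*sin(u)^3/Abs(sin(u)), assemble
  H = (EN − 2FM + GL) / (2(EG − F²)) = -sin(u)/(7*Abs(sin(u))).
At (u, v) = (4*pi/5, pi/6): H = -1/7.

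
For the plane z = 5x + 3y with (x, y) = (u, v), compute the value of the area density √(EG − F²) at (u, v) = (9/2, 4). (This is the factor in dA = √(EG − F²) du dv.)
√(EG − F²)|_{(9/2, 4)} = sqrt(35)

E = 26, F = 15, G = 10, so EG − F² = 35. Taking the positive square root: √(EG − F²) = sqrt(35). At (u, v) = (9/2, 4): sqrt(35).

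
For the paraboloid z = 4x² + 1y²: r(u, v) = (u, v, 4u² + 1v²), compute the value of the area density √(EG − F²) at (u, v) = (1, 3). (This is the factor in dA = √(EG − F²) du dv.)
√(EG − F²)|_{(1, 3)} = sqrt(101)

E = 64*u^2 + 1, F = 16*u*v, G = 4*v^2 + 1, so EG − F² = 64*u^2 + 4*v^2 + 1. Taking the positive square root: √(EG − F²) = sqrt(64*u^2 + 4*v^2 + 1). At (u, v) = (1, 3): sqrt(101).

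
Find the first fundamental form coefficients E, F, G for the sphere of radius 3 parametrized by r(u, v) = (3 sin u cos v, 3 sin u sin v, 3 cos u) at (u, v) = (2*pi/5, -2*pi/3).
E = 9;  F = 0;  G = 9*sqrt(5)/8 + 45/8

Partials: r_u = (3*cos(u)*cos(v), 3*sin(v)*cos(u), -3*sin(u)), r_v = (-3*sin(u)*sin(v), 3*sin(u)*cos(v), 0). As functions of (u, v):
  E = r_u · r_u = 9,
  F = r_u · r_v = 0,
  G = r_v · r_v = 9*sin(u)^2.
Evaluating at (u, v) = (2*pi/5, -2*pi/3): E = 9, F = 0, G = 9*sqrt(5)/8 + 45/8.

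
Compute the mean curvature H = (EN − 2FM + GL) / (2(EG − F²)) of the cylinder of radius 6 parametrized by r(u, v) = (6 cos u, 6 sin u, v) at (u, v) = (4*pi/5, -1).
H = -1/12

With E = 36, F = 0, G = 1, L = -6, M = 0, N = 0, assemble
  H = (EN − 2FM + GL) / (2(EG − F²)) = -1/12.
At (u, v) = (4*pi/5, -1): H = -1/12.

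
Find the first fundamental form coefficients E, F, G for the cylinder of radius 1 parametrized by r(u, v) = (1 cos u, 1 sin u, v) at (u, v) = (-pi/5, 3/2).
E = 1;  F = 0;  G = 1

Partials: r_u = (-sin(u), cos(u), 0), r_v = (0, 0, 1). As functions of (u, v):
  E = r_u · r_u = 1,
  F = r_u · r_v = 0,
  G = r_v · r_v = 1.
Evaluating at (u, v) = (-pi/5, 3/2): E = 1, F = 0, G = 1.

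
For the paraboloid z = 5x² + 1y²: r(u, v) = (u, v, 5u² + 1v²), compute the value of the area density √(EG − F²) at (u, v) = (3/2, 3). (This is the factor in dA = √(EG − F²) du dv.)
√(EG − F²)|_{(3/2, 3)} = sqrt(262)

E = 100*u^2 + 1, F = 20*u*v, G = 4*v^2 + 1, so EG − F² = 100*u^2 + 4*v^2 + 1. Taking the positive square root: √(EG − F²) = sqrt(100*u^2 + 4*v^2 + 1). At (u, v) = (3/2, 3): sqrt(262).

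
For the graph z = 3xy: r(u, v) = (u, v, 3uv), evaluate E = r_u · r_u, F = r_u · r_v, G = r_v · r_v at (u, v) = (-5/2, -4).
E = 145;  F = 90;  G = 229/4

Partials: r_u = (1, 0, 3*v), r_v = (0, 1, 3*u). As functions of (u, v):
  E = r_u · r_u = 9*v^2 + 1,
  F = r_u · r_v = 9*u*v,
  G = r_v · r_v = 9*u^2 + 1.
Evaluating at (u, v) = (-5/2, -4): E = 145, F = 90, G = 229/4.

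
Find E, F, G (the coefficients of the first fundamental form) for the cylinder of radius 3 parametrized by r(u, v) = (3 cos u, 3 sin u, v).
E = 9;  F = 0;  G = 1

Compute partials: r_u = (-3*sin(u), 3*cos(u), 0), r_v = (0, 0, 1). Then
  E = r_u · r_u = 9,
  F = r_u · r_v = 0,
  G = r_v · r_v = 1.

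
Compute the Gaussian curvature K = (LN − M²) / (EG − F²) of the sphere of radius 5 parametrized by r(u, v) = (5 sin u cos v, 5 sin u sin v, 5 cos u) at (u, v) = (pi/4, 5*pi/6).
K = 1/25

Coefficients of the first fundamental form: E = 25, F = 0, G = 25*sin(u)^2.
Coefficients of the second fundamental form: L = -5*sin(u)/Abs(sin(u)), M = 0, N = -5*sin(u)^3/Abs(sin(u)).
Assemble K = (LN − M²)/(EG − F²) = 1/25. At (u, v) = (pi/4, 5*pi/6): K = 1/25.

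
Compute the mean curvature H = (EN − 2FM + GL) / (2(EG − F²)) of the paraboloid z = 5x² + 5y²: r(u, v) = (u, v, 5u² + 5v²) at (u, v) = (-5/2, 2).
H = 5135*sqrt(114)/350892

With E = 100*u^2 + 1, F = 100*u*v, G = 100*v^2 + 1, L = 10/sqrt(100*u^2 + 100*v^2 + 1), M = 0, N = 10/sqrt(100*u^2 + 100*v^2 + 1), assemble
  H = (EN − 2FM + GL) / (2(EG − F²)) = 10*(50*u^2 + 50*v^2 + 1)/(100*u^2 + 100*v^2 + 1)^(3/2).
At (u, v) = (-5/2, 2): H = 5135*sqrt(114)/350892.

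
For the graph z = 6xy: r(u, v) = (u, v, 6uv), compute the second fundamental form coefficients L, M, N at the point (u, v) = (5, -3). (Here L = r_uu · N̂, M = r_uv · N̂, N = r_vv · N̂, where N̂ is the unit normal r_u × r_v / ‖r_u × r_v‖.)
L = 0;  M = 6/35;  N = 0

Compute the unit normal N̂(u, v) = (-6*v/sqrt(36*u^2 + 36*v^2 + 1), -6*u/sqrt(36*u^2 + 36*v^2 + 1), 1/sqrt(36*u^2 + 36*v^2 + 1)), and the second partials r_uu, r_uv, r_vv. Take dot products:
  L(u, v) = r_uu · N̂ = 0,
  M(u, v) = r_uv · N̂ = 6/sqrt(36*u^2 + 36*v^2 + 1),
  N(u, v) = r_vv · N̂ = 0.
Evaluating at (u, v) = (5, -3):
  L = 0, M = 6/35, N = 0.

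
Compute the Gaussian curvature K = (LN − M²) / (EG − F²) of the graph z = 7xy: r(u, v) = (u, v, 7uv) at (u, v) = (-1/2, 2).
K = -784/700569

Coefficients of the first fundamental form: E = 49*v^2 + 1, F = 49*u*v, G = 49*u^2 + 1.
Coefficients of the second fundamental form: L = 0, M = 7/sqrt(49*u^2 + 49*v^2 + 1), N = 0.
Assemble K = (LN − M²)/(EG − F²) = -49/(2401*u^4 + 4802*u^2*v^2 + 98*u^2 + 2401*v^4 + 98*v^2 + 1). At (u, v) = (-1/2, 2): K = -784/700569.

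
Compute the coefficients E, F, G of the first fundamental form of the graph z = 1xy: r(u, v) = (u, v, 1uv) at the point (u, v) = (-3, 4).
E = 17;  F = -12;  G = 10

Partials: r_u = (1, 0, v), r_v = (0, 1, u). As functions of (u, v):
  E = r_u · r_u = v^2 + 1,
  F = r_u · r_v = u*v,
  G = r_v · r_v = u^2 + 1.
Evaluating at (u, v) = (-3, 4): E = 17, F = -12, G = 10.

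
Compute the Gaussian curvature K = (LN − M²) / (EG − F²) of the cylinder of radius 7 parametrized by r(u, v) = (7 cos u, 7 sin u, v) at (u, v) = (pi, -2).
K = 0

Coefficients of the first fundamental form: E = 49, F = 0, G = 1.
Coefficients of the second fundamental form: L = -7, M = 0, N = 0.
Assemble K = (LN − M²)/(EG − F²) = 0. At (u, v) = (pi, -2): K = 0.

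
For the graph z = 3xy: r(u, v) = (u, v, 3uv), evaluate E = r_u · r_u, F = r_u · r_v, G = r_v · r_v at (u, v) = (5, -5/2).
E = 229/4;  F = -225/2;  G = 226

Partials: r_u = (1, 0, 3*v), r_v = (0, 1, 3*u). As functions of (u, v):
  E = r_u · r_u = 9*v^2 + 1,
  F = r_u · r_v = 9*u*v,
  G = r_v · r_v = 9*u^2 + 1.
Evaluating at (u, v) = (5, -5/2): E = 229/4, F = -225/2, G = 226.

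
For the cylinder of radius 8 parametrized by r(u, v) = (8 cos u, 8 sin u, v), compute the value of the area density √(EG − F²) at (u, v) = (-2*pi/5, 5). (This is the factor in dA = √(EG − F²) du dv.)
√(EG − F²)|_{(-2*pi/5, 5)} = 8

E = 64, F = 0, G = 1, so EG − F² = 64. Taking the positive square root: √(EG − F²) = 8. At (u, v) = (-2*pi/5, 5): 8.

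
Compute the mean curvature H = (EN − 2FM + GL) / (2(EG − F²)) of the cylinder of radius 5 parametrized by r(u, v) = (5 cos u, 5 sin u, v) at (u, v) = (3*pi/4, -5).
H = -1/10

With E = 25, F = 0, G = 1, L = -5, M = 0, N = 0, assemble
  H = (EN − 2FM + GL) / (2(EG − F²)) = -1/10.
At (u, v) = (3*pi/4, -5): H = -1/10.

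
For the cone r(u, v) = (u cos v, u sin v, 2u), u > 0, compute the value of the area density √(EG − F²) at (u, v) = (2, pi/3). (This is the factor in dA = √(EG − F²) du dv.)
√(EG − F²)|_{(2, pi/3)} = 2*sqrt(5)

E = 5, F = 0, G = u^2, so EG − F² = 5*u^2. Taking the positive square root: √(EG − F²) = sqrt(5)*Abs(u). At (u, v) = (2, pi/3): 2*sqrt(5).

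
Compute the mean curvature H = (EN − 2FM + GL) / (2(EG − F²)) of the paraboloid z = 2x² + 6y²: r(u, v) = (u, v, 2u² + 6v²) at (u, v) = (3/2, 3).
H = 2816*sqrt(1333)/1776889

With E = 16*u^2 + 1, F = 48*u*v, G = 144*v^2 + 1, L = 4/sqrt(16*u^2 + 144*v^2 + 1), M = 0, N = 12/sqrt(16*u^2 + 144*v^2 + 1), assemble
  H = (EN − 2FM + GL) / (2(EG − F²)) = 8*(12*u^2 + 36*v^2 + 1)/(16*u^2 + 144*v^2 + 1)^(3/2).
At (u, v) = (3/2, 3): H = 2816*sqrt(1333)/1776889.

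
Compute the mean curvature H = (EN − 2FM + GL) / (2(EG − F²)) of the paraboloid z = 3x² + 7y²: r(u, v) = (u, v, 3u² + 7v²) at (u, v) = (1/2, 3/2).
H = 1396*sqrt(451)/203401

With E = 36*u^2 + 1, F = 84*u*v, G = 196*v^2 + 1, L = 6/sqrt(36*u^2 + 196*v^2 + 1), M = 0, N = 14/sqrt(36*u^2 + 196*v^2 + 1), assemble
  H = (EN − 2FM + GL) / (2(EG − F²)) = 2*(126*u^2 + 294*v^2 + 5)/(36*u^2 + 196*v^2 + 1)^(3/2).
At (u, v) = (1/2, 3/2): H = 1396*sqrt(451)/203401.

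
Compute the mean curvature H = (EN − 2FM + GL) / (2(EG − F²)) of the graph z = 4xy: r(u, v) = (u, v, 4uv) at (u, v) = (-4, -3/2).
H = -384*sqrt(293)/85849

With E = 16*v^2 + 1, F = 16*u*v, G = 16*u^2 + 1, L = 0, M = 4/sqrt(16*u^2 + 16*v^2 + 1), N = 0, assemble
  H = (EN − 2FM + GL) / (2(EG − F²)) = -64*u*v/(16*u^2 + 16*v^2 + 1)^(3/2).
At (u, v) = (-4, -3/2): H = -384*sqrt(293)/85849.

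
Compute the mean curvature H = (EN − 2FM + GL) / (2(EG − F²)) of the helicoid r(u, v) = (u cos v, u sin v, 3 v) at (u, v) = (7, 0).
H = 0

With E = 1, F = 0, G = u^2 + 9, L = 0, M = -3/sqrt(u^2 + 9), N = 0, assemble
  H = (EN − 2FM + GL) / (2(EG − F²)) = 0.
At (u, v) = (7, 0): H = 0.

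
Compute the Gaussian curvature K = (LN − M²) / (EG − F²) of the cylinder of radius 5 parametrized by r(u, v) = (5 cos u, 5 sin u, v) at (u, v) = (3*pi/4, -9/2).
K = 0

Coefficients of the first fundamental form: E = 25, F = 0, G = 1.
Coefficients of the second fundamental form: L = -5, M = 0, N = 0.
Assemble K = (LN − M²)/(EG − F²) = 0. At (u, v) = (3*pi/4, -9/2): K = 0.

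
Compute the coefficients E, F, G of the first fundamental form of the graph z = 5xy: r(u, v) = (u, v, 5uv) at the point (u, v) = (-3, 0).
E = 1;  F = 0;  G = 226

Partials: r_u = (1, 0, 5*v), r_v = (0, 1, 5*u). As functions of (u, v):
  E = r_u · r_u = 25*v^2 + 1,
  F = r_u · r_v = 25*u*v,
  G = r_v · r_v = 25*u^2 + 1.
Evaluating at (u, v) = (-3, 0): E = 1, F = 0, G = 226.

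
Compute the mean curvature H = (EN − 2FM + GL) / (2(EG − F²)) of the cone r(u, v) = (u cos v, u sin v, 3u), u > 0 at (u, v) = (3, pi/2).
H = sqrt(10)/20

With E = 10, F = 0, G = u^2, L = 0, M = 0, N = 3*sqrt(10)*u^2/(10*Abs(u)), assemble
  H = (EN − 2FM + GL) / (2(EG − F²)) = 3*sqrt(10)/(20*Abs(u)).
At (u, v) = (3, pi/2): H = sqrt(10)/20.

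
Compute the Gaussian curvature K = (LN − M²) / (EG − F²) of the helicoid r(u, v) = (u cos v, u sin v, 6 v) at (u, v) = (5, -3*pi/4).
K = -36/3721

Coefficients of the first fundamental form: E = 1, F = 0, G = u^2 + 36.
Coefficients of the second fundamental form: L = 0, M = -6/sqrt(u^2 + 36), N = 0.
Assemble K = (LN − M²)/(EG − F²) = -36/(u^2 + 36)^2. At (u, v) = (5, -3*pi/4): K = -36/3721.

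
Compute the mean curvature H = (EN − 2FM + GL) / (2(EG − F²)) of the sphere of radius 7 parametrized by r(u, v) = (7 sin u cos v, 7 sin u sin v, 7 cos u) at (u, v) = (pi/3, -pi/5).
H = -1/7

With E = 49, F = 0, G = 49*sin(u)^2, L = -7*sin(u)/Abs(sin(u)), M = 0, N = -7*sin(u)^3/Abs(sin(u)), assemble
  H = (EN − 2FM + GL) / (2(EG − F²)) = -sin(u)/(7*Abs(sin(u))).
At (u, v) = (pi/3, -pi/5): H = -1/7.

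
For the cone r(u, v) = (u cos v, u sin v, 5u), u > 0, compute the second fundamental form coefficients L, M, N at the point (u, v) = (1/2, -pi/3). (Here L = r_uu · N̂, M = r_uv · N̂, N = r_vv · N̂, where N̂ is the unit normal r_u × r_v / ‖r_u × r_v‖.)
L = 0;  M = 0;  N = 5*sqrt(26)/52

Compute the unit normal N̂(u, v) = (-5*sqrt(26)*u*cos(v)/(26*Abs(u)), -5*sqrt(26)*u*sin(v)/(26*Abs(u)), sqrt(26)*u/(26*Abs(u))), and the second partials r_uu, r_uv, r_vv. Take dot products:
  L(u, v) = r_uu · N̂ = 0,
  M(u, v) = r_uv · N̂ = 0,
  N(u, v) = r_vv · N̂ = 5*sqrt(26)*u^2/(26*Abs(u)).
Evaluating at (u, v) = (1/2, -pi/3):
  L = 0, M = 0, N = 5*sqrt(26)/52.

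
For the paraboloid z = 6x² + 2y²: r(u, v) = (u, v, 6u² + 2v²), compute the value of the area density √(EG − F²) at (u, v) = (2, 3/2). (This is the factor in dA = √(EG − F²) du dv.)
√(EG − F²)|_{(2, 3/2)} = sqrt(613)

E = 144*u^2 + 1, F = 48*u*v, G = 16*v^2 + 1, so EG − F² = 144*u^2 + 16*v^2 + 1. Taking the positive square root: √(EG − F²) = sqrt(144*u^2 + 16*v^2 + 1). At (u, v) = (2, 3/2): sqrt(613).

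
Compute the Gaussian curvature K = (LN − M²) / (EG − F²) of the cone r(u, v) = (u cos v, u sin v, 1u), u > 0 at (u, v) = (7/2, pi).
K = 0

Coefficients of the first fundamental form: E = 2, F = 0, G = u^2.
Coefficients of the second fundamental form: L = 0, M = 0, N = sqrt(2)*u^2/(2*Abs(u)).
Assemble K = (LN − M²)/(EG − F²) = 0. At (u, v) = (7/2, pi): K = 0.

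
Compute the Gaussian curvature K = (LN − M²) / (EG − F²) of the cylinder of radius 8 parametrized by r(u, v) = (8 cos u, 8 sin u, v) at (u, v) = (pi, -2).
K = 0

Coefficients of the first fundamental form: E = 64, F = 0, G = 1.
Coefficients of the second fundamental form: L = -8, M = 0, N = 0.
Assemble K = (LN − M²)/(EG − F²) = 0. At (u, v) = (pi, -2): K = 0.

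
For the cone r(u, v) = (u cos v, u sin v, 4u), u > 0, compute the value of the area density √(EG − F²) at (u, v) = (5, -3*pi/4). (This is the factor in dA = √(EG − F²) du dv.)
√(EG − F²)|_{(5, -3*pi/4)} = 5*sqrt(17)

E = 17, F = 0, G = u^2, so EG − F² = 17*u^2. Taking the positive square root: √(EG − F²) = sqrt(17)*Abs(u). At (u, v) = (5, -3*pi/4): 5*sqrt(17).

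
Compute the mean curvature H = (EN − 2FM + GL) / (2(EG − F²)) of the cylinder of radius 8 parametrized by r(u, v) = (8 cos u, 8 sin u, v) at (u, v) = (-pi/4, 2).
H = -1/16

With E = 64, F = 0, G = 1, L = -8, M = 0, N = 0, assemble
  H = (EN − 2FM + GL) / (2(EG − F²)) = -1/16.
At (u, v) = (-pi/4, 2): H = -1/16.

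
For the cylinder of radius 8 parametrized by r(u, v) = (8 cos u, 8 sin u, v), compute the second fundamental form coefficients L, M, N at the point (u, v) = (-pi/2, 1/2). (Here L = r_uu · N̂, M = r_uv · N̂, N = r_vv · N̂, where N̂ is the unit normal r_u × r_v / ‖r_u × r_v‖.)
L = -8;  M = 0;  N = 0

Compute the unit normal N̂(u, v) = (cos(u), sin(u), 0), and the second partials r_uu, r_uv, r_vv. Take dot products:
  L(u, v) = r_uu · N̂ = -8,
  M(u, v) = r_uv · N̂ = 0,
  N(u, v) = r_vv · N̂ = 0.
Evaluating at (u, v) = (-pi/2, 1/2):
  L = -8, M = 0, N = 0.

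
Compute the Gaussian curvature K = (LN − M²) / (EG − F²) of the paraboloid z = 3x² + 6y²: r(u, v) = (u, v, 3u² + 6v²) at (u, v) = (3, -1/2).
K = 72/130321

Coefficients of the first fundamental form: E = 36*u^2 + 1, F = 72*u*v, G = 144*v^2 + 1.
Coefficients of the second fundamental form: L = 6/sqrt(36*u^2 + 144*v^2 + 1), M = 0, N = 12/sqrt(36*u^2 + 144*v^2 + 1).
Assemble K = (LN − M²)/(EG − F²) = 72/(1296*u^4 + 10368*u^2*v^2 + 72*u^2 + 20736*v^4 + 288*v^2 + 1). At (u, v) = (3, -1/2): K = 72/130321.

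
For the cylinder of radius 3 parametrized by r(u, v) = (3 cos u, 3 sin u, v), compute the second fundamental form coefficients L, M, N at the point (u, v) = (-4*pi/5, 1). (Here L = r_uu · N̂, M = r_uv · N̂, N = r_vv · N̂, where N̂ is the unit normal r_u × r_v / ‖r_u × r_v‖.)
L = -3;  M = 0;  N = 0

Compute the unit normal N̂(u, v) = (cos(u), sin(u), 0), and the second partials r_uu, r_uv, r_vv. Take dot products:
  L(u, v) = r_uu · N̂ = -3,
  M(u, v) = r_uv · N̂ = 0,
  N(u, v) = r_vv · N̂ = 0.
Evaluating at (u, v) = (-4*pi/5, 1):
  L = -3, M = 0, N = 0.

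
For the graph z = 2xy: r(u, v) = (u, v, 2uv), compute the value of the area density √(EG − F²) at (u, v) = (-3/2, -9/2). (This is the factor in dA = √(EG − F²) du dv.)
√(EG − F²)|_{(-3/2, -9/2)} = sqrt(91)

E = 4*v^2 + 1, F = 4*u*v, G = 4*u^2 + 1, so EG − F² = 4*u^2 + 4*v^2 + 1. Taking the positive square root: √(EG − F²) = sqrt(4*u^2 + 4*v^2 + 1). At (u, v) = (-3/2, -9/2): sqrt(91).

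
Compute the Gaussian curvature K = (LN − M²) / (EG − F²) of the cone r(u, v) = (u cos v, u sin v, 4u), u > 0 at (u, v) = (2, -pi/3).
K = 0

Coefficients of the first fundamental form: E = 17, F = 0, G = u^2.
Coefficients of the second fundamental form: L = 0, M = 0, N = 4*sqrt(17)*u^2/(17*Abs(u)).
Assemble K = (LN − M²)/(EG − F²) = 0. At (u, v) = (2, -pi/3): K = 0.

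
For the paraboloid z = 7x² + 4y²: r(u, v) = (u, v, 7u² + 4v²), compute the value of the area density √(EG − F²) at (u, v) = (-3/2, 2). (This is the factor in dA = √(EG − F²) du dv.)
√(EG − F²)|_{(-3/2, 2)} = sqrt(698)

E = 196*u^2 + 1, F = 112*u*v, G = 64*v^2 + 1, so EG − F² = 196*u^2 + 64*v^2 + 1. Taking the positive square root: √(EG − F²) = sqrt(196*u^2 + 64*v^2 + 1). At (u, v) = (-3/2, 2): sqrt(698).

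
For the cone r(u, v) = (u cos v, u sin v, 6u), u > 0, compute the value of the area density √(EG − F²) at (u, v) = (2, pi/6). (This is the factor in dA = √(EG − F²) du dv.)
√(EG − F²)|_{(2, pi/6)} = 2*sqrt(37)

E = 37, F = 0, G = u^2, so EG − F² = 37*u^2. Taking the positive square root: √(EG − F²) = sqrt(37)*Abs(u). At (u, v) = (2, pi/6): 2*sqrt(37).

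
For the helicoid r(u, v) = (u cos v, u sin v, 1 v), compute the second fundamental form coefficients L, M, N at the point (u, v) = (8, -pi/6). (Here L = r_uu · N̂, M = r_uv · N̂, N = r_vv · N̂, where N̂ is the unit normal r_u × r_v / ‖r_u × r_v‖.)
L = 0;  M = -sqrt(65)/65;  N = 0

Compute the unit normal N̂(u, v) = (sin(v)/sqrt(u^2 + 1), -cos(v)/sqrt(u^2 + 1), u/sqrt(u^2 + 1)), and the second partials r_uu, r_uv, r_vv. Take dot products:
  L(u, v) = r_uu · N̂ = 0,
  M(u, v) = r_uv · N̂ = -1/sqrt(u^2 + 1),
  N(u, v) = r_vv · N̂ = 0.
Evaluating at (u, v) = (8, -pi/6):
  L = 0, M = -sqrt(65)/65, N = 0.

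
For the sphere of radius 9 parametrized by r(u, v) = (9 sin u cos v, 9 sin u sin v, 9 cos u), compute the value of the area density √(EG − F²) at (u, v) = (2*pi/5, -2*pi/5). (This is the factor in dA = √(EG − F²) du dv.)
√(EG − F²)|_{(2*pi/5, -2*pi/5)} = 81*sqrt(2*sqrt(5) + 10)/4

E = 81, F = 0, G = 81*sin(u)^2, so EG − F² = 6561*sin(u)^2. Taking the positive square root: √(EG − F²) = 81*Abs(sin(u)). At (u, v) = (2*pi/5, -2*pi/5): 81*sqrt(2*sqrt(5) + 10)/4.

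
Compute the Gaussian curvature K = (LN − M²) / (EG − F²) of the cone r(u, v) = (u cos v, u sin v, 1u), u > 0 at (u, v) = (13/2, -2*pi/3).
K = 0

Coefficients of the first fundamental form: E = 2, F = 0, G = u^2.
Coefficients of the second fundamental form: L = 0, M = 0, N = sqrt(2)*u^2/(2*Abs(u)).
Assemble K = (LN − M²)/(EG − F²) = 0. At (u, v) = (13/2, -2*pi/3): K = 0.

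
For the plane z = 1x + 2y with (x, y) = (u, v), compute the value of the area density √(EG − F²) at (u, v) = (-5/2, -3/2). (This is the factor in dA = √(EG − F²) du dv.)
√(EG − F²)|_{(-5/2, -3/2)} = sqrt(6)

E = 2, F = 2, G = 5, so EG − F² = 6. Taking the positive square root: √(EG − F²) = sqrt(6). At (u, v) = (-5/2, -3/2): sqrt(6).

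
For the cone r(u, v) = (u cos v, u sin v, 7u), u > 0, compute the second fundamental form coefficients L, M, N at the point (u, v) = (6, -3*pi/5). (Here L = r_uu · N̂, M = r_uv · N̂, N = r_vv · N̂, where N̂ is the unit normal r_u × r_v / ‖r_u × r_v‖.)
L = 0;  M = 0;  N = 21*sqrt(2)/5

Compute the unit normal N̂(u, v) = (-7*sqrt(2)*u*cos(v)/(10*Abs(u)), -7*sqrt(2)*u*sin(v)/(10*Abs(u)), sqrt(2)*u/(10*Abs(u))), and the second partials r_uu, r_uv, r_vv. Take dot products:
  L(u, v) = r_uu · N̂ = 0,
  M(u, v) = r_uv · N̂ = 0,
  N(u, v) = r_vv · N̂ = 7*sqrt(2)*u^2/(10*Abs(u)).
Evaluating at (u, v) = (6, -3*pi/5):
  L = 0, M = 0, N = 21*sqrt(2)/5.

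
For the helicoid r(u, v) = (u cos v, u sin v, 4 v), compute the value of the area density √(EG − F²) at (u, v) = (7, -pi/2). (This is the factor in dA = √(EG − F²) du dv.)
√(EG − F²)|_{(7, -pi/2)} = sqrt(65)

E = 1, F = 0, G = u^2 + 16, so EG − F² = u^2 + 16. Taking the positive square root: √(EG − F²) = sqrt(u^2 + 16). At (u, v) = (7, -pi/2): sqrt(65).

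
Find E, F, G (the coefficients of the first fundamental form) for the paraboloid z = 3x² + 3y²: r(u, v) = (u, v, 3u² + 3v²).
E = 36*u^2 + 1;  F = 36*u*v;  G = 36*v^2 + 1

Compute partials: r_u = (1, 0, 6*u), r_v = (0, 1, 6*v). Then
  E = r_u · r_u = 36*u^2 + 1,
  F = r_u · r_v = 36*u*v,
  G = r_v · r_v = 36*v^2 + 1.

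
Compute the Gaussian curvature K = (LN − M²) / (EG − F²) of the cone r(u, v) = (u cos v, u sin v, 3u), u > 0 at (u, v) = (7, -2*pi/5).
K = 0

Coefficients of the first fundamental form: E = 10, F = 0, G = u^2.
Coefficients of the second fundamental form: L = 0, M = 0, N = 3*sqrt(10)*u^2/(10*Abs(u)).
Assemble K = (LN − M²)/(EG − F²) = 0. At (u, v) = (7, -2*pi/5): K = 0.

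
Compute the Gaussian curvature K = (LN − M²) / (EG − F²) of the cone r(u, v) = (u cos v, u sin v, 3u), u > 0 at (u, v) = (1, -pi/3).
K = 0

Coefficients of the first fundamental form: E = 10, F = 0, G = u^2.
Coefficients of the second fundamental form: L = 0, M = 0, N = 3*sqrt(10)*u^2/(10*Abs(u)).
Assemble K = (LN − M²)/(EG − F²) = 0. At (u, v) = (1, -pi/3): K = 0.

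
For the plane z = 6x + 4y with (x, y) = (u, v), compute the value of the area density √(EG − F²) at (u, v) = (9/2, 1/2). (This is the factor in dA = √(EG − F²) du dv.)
√(EG − F²)|_{(9/2, 1/2)} = sqrt(53)

E = 37, F = 24, G = 17, so EG − F² = 53. Taking the positive square root: √(EG − F²) = sqrt(53). At (u, v) = (9/2, 1/2): sqrt(53).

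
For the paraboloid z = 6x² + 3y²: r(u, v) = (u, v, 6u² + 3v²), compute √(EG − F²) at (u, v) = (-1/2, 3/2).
√(EG − F²)|_{(-1/2, 3/2)} = sqrt(118)

E = 144*u^2 + 1, F = 72*u*v, G = 36*v^2 + 1; EG − F² = 144*u^2 + 36*v^2 + 1; √(EG − F²) = sqrt(144*u^2 + 36*v^2 + 1). At the given point: sqrt(118).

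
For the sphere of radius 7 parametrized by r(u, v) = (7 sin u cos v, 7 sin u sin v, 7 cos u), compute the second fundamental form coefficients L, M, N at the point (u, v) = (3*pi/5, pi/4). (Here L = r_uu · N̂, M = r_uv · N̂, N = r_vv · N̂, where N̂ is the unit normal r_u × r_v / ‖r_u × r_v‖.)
L = -7;  M = 0;  N = -35/8 - 7*sqrt(5)/8

Compute the unit normal N̂(u, v) = (sin(u)^2*cos(v)/Abs(sin(u)), sin(u)^2*sin(v)/Abs(sin(u)), sin(2*u)/(2*Abs(sin(u)))), and the second partials r_uu, r_uv, r_vv. Take dot products:
  L(u, v) = r_uu · N̂ = -7*sin(u)/Abs(sin(u)),
  M(u, v) = r_uv · N̂ = 0,
  N(u, v) = r_vv · N̂ = -7*sin(u)^3/Abs(sin(u)).
Evaluating at (u, v) = (3*pi/5, pi/4):
  L = -7, M = 0, N = -35/8 - 7*sqrt(5)/8.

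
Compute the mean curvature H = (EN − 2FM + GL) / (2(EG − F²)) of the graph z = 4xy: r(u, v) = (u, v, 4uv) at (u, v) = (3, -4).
H = 768*sqrt(401)/160801

With E = 16*v^2 + 1, F = 16*u*v, G = 16*u^2 + 1, L = 0, M = 4/sqrt(16*u^2 + 16*v^2 + 1), N = 0, assemble
  H = (EN − 2FM + GL) / (2(EG − F²)) = -64*u*v/(16*u^2 + 16*v^2 + 1)^(3/2).
At (u, v) = (3, -4): H = 768*sqrt(401)/160801.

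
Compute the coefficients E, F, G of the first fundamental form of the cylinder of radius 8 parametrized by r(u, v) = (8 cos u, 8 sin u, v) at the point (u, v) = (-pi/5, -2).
E = 64;  F = 0;  G = 1

Partials: r_u = (-8*sin(u), 8*cos(u), 0), r_v = (0, 0, 1). As functions of (u, v):
  E = r_u · r_u = 64,
  F = r_u · r_v = 0,
  G = r_v · r_v = 1.
Evaluating at (u, v) = (-pi/5, -2): E = 64, F = 0, G = 1.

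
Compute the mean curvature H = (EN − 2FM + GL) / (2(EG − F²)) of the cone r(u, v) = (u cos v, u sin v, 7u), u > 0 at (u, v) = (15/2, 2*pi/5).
H = 7*sqrt(2)/150

With E = 50, F = 0, G = u^2, L = 0, M = 0, N = 7*sqrt(2)*u^2/(10*Abs(u)), assemble
  H = (EN − 2FM + GL) / (2(EG − F²)) = 7*sqrt(2)/(20*Abs(u)).
At (u, v) = (15/2, 2*pi/5): H = 7*sqrt(2)/150.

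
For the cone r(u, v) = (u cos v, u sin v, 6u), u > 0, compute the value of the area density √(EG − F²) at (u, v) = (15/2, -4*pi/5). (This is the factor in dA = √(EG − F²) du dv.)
√(EG − F²)|_{(15/2, -4*pi/5)} = 15*sqrt(37)/2

E = 37, F = 0, G = u^2, so EG − F² = 37*u^2. Taking the positive square root: √(EG − F²) = sqrt(37)*Abs(u). At (u, v) = (15/2, -4*pi/5): 15*sqrt(37)/2.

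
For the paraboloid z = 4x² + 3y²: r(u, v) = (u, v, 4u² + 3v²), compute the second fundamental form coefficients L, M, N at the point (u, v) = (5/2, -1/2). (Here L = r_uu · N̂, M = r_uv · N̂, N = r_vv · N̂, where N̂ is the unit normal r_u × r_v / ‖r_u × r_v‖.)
L = 4*sqrt(410)/205;  M = 0;  N = 3*sqrt(410)/205

Compute the unit normal N̂(u, v) = (-8*u/sqrt(64*u^2 + 36*v^2 + 1), -6*v/sqrt(64*u^2 + 36*v^2 + 1), 1/sqrt(64*u^2 + 36*v^2 + 1)), and the second partials r_uu, r_uv, r_vv. Take dot products:
  L(u, v) = r_uu · N̂ = 8/sqrt(64*u^2 + 36*v^2 + 1),
  M(u, v) = r_uv · N̂ = 0,
  N(u, v) = r_vv · N̂ = 6/sqrt(64*u^2 + 36*v^2 + 1).
Evaluating at (u, v) = (5/2, -1/2):
  L = 4*sqrt(410)/205, M = 0, N = 3*sqrt(410)/205.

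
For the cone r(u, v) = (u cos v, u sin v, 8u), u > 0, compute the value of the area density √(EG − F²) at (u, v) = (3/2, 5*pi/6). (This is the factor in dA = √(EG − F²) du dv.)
√(EG − F²)|_{(3/2, 5*pi/6)} = 3*sqrt(65)/2

E = 65, F = 0, G = u^2, so EG − F² = 65*u^2. Taking the positive square root: √(EG − F²) = sqrt(65)*Abs(u). At (u, v) = (3/2, 5*pi/6): 3*sqrt(65)/2.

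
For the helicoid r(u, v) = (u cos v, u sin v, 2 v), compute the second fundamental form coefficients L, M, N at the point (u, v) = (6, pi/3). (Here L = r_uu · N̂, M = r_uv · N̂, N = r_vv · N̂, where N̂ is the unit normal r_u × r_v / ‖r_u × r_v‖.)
L = 0;  M = -sqrt(10)/10;  N = 0

Compute the unit normal N̂(u, v) = (2*sin(v)/sqrt(u^2 + 4), -2*cos(v)/sqrt(u^2 + 4), u/sqrt(u^2 + 4)), and the second partials r_uu, r_uv, r_vv. Take dot products:
  L(u, v) = r_uu · N̂ = 0,
  M(u, v) = r_uv · N̂ = -2/sqrt(u^2 + 4),
  N(u, v) = r_vv · N̂ = 0.
Evaluating at (u, v) = (6, pi/3):
  L = 0, M = -sqrt(10)/10, N = 0.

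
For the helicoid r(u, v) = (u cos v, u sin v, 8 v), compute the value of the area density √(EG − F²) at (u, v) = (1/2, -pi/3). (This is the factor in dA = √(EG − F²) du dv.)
√(EG − F²)|_{(1/2, -pi/3)} = sqrt(257)/2

E = 1, F = 0, G = u^2 + 64, so EG − F² = u^2 + 64. Taking the positive square root: √(EG − F²) = sqrt(u^2 + 64). At (u, v) = (1/2, -pi/3): sqrt(257)/2.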